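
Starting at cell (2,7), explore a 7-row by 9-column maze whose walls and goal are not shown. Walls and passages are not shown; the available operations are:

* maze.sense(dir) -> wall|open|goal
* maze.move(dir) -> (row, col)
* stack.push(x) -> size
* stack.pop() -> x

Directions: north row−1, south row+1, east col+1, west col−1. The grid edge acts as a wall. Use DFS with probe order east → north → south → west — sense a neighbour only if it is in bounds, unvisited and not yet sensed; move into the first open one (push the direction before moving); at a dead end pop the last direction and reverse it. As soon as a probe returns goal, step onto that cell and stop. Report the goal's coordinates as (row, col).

~$ sense dir: east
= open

~$ push x: east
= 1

~$ move dir: east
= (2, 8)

~$ sense dir: north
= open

~$ push x: north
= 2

~$ move dir: north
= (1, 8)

~$ sense dir: north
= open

~$ push x: north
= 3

~$ move dir: north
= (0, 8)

~$ sense dir: west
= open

~$ push x: west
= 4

~$ move dir: west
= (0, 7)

~$ sense dir: south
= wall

~$ sense dir: west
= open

~$ push x: west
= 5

~$ move dir: west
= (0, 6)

~$ sense dir: south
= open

~$ push x: south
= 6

~$ move dir: south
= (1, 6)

~$ sense dir: south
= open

~$ push x: south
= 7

~$ move dir: south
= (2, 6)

~$ sense dir: south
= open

~$ push x: south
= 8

~$ move dir: south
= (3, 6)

~$ sense dir: east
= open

~$ push x: east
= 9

~$ move dir: east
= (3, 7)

~$ sense dir: east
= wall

~$ sense dir: south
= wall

~$ pop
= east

~$ move dir: west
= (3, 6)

~$ sense dir: south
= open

~$ push x: south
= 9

~$ move dir: south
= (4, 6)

~$ sense dir: south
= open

~$ push x: south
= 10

~$ move dir: south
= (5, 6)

~$ sense dir: east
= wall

~$ sense dir: south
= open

~$ push x: south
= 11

~$ move dir: south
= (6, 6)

~$ sense dir: east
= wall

~$ sense dir: west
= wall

~$ pop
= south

~$ move dir: north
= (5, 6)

~$ sense dir: west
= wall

~$ pop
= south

~$ move dir: north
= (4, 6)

~$ sense dir: west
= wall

~$ pop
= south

~$ move dir: north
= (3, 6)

~$ sense dir: west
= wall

~$ pop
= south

~$ move dir: north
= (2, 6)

~$ sense dir: west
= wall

~$ pop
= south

~$ move dir: north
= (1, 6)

~$ sense dir: west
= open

~$ push x: west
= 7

~$ move dir: west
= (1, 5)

~$ sense dir: north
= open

~$ push x: north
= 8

~$ move dir: north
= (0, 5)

~$ sense dir: west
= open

~$ push x: west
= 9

~$ move dir: west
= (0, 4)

~$ sense dir: south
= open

~$ push x: south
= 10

~$ move dir: south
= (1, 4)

~$ sense dir: south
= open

~$ push x: south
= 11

~$ move dir: south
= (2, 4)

~$ sense dir: south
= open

~$ push x: south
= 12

~$ move dir: south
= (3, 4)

~$ sense dir: south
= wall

~$ sense dir: west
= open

~$ push x: west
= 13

~$ move dir: west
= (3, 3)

~$ sense dir: north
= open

~$ push x: north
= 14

~$ move dir: north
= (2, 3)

~$ sense dir: north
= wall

~$ sense dir: west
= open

~$ push x: west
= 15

~$ move dir: west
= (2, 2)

~$ sense dir: north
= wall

~$ sense dir: south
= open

~$ push x: south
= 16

~$ move dir: south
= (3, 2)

~$ sense dir: south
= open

~$ push x: south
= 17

~$ move dir: south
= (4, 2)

~$ sense dir: east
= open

~$ push x: east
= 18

~$ move dir: east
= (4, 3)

~$ sense dir: south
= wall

~$ pop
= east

~$ move dir: west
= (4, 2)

~$ sense dir: south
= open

~$ push x: south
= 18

~$ move dir: south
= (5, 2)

~$ sense dir: south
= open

~$ push x: south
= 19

~$ move dir: south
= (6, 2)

~$ sense dir: east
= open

~$ push x: east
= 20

~$ move dir: east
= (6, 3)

~$ sense dir: east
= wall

~$ pop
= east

~$ move dir: west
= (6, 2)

~$ sense dir: west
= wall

~$ pop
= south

~$ move dir: north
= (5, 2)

~$ sense dir: west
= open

~$ push x: west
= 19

~$ move dir: west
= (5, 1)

~$ sense dir: north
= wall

~$ sense dir: west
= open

~$ push x: west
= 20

~$ move dir: west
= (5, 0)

~$ sense dir: north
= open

~$ push x: north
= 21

~$ move dir: north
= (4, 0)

~$ sense dir: north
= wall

~$ pop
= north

~$ move dir: south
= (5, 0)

~$ sense dir: south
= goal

~$ move dir: south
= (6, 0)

Answer: (6, 0)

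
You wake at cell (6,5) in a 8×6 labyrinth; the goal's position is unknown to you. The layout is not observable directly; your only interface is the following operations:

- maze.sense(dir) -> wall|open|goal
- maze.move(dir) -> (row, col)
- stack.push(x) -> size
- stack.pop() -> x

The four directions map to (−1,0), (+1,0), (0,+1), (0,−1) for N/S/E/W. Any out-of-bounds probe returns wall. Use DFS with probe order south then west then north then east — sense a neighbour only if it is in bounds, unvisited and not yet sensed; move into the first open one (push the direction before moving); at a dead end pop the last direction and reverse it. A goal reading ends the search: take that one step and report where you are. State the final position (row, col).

==> maze.sense(dir→south)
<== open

==> stack.push(x→south)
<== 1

==> maze.move(dir→south)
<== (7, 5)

==> maze.sense(dir→west)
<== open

==> stack.push(x→west)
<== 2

==> maze.move(dir→west)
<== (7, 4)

==> maze.sense(dir→west)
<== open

==> stack.push(x→west)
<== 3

==> maze.move(dir→west)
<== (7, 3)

==> maze.sense(dir→west)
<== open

==> stack.push(x→west)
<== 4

==> maze.move(dir→west)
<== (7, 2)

==> maze.sense(dir→west)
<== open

==> stack.push(x→west)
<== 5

==> maze.move(dir→west)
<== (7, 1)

==> maze.sense(dir→west)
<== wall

==> maze.sense(dir→north)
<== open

==> stack.push(x→north)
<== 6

==> maze.move(dir→north)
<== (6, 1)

==> maze.sense(dir→west)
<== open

==> stack.push(x→west)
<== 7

==> maze.move(dir→west)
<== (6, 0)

==> maze.sense(dir→north)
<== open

==> stack.push(x→north)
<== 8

==> maze.move(dir→north)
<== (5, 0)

==> maze.sense(dir→north)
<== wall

==> maze.sense(dir→east)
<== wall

==> stack.pop()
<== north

==> maze.move(dir→south)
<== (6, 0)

==> stack.pop()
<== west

==> maze.move(dir→east)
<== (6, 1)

==> maze.sense(dir→east)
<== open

==> stack.push(x→east)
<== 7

==> maze.move(dir→east)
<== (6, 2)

==> maze.sense(dir→north)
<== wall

==> maze.sense(dir→east)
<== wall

==> stack.pop()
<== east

==> maze.move(dir→west)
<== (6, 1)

==> stack.pop()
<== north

==> maze.move(dir→south)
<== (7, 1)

==> stack.pop()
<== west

==> maze.move(dir→east)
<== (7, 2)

==> stack.pop()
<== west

==> maze.move(dir→east)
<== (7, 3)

==> stack.pop()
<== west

==> maze.move(dir→east)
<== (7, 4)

==> maze.sense(dir→north)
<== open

==> stack.push(x→north)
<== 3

==> maze.move(dir→north)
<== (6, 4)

==> maze.sense(dir→north)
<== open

==> stack.push(x→north)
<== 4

==> maze.move(dir→north)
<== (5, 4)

==> maze.sense(dir→west)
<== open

==> stack.push(x→west)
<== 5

==> maze.move(dir→west)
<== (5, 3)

==> maze.sense(dir→north)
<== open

==> stack.push(x→north)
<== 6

==> maze.move(dir→north)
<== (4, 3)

==> maze.sense(dir→west)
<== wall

==> maze.sense(dir→north)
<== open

==> stack.push(x→north)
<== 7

==> maze.move(dir→north)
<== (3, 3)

==> maze.sense(dir→west)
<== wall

==> maze.sense(dir→north)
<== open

==> stack.push(x→north)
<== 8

==> maze.move(dir→north)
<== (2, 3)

==> maze.sense(dir→west)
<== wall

==> maze.sense(dir→north)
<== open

==> stack.push(x→north)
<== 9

==> maze.move(dir→north)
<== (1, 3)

==> maze.sense(dir→west)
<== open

==> stack.push(x→west)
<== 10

==> maze.move(dir→west)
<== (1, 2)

==> maze.sense(dir→west)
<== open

==> stack.push(x→west)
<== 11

==> maze.move(dir→west)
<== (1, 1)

==> maze.sense(dir→south)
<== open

==> stack.push(x→south)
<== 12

==> maze.move(dir→south)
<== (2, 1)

==> maze.sense(dir→south)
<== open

==> stack.push(x→south)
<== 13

==> maze.move(dir→south)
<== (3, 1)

==> maze.sense(dir→south)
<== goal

==> maze.move(dir→south)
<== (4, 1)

Answer: (4, 1)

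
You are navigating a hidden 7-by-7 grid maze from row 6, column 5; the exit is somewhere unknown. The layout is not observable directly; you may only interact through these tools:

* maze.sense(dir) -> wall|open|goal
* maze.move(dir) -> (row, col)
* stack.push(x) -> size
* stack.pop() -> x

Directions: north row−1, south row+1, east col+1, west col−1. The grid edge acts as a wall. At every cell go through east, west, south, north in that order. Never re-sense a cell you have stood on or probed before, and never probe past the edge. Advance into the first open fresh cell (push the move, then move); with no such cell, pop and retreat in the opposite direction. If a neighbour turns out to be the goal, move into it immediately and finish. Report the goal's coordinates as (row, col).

CALL sense[dir=east]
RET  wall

CALL sense[dir=west]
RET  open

CALL push[x=west]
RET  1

CALL move[dir=west]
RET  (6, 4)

CALL sense[dir=west]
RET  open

CALL push[x=west]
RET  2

CALL move[dir=west]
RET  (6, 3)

CALL sense[dir=west]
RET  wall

CALL sense[dir=north]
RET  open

CALL push[x=north]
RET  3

CALL move[dir=north]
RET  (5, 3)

CALL sense[dir=east]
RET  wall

CALL sense[dir=west]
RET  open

CALL push[x=west]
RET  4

CALL move[dir=west]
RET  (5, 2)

CALL sense[dir=west]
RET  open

CALL push[x=west]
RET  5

CALL move[dir=west]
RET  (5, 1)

CALL sense[dir=west]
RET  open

CALL push[x=west]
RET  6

CALL move[dir=west]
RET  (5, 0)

CALL sense[dir=south]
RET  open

CALL push[x=south]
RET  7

CALL move[dir=south]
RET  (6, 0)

CALL sense[dir=east]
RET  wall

CALL pop[]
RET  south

CALL move[dir=north]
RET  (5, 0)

CALL sense[dir=north]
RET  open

CALL push[x=north]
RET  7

CALL move[dir=north]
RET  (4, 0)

CALL sense[dir=east]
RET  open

CALL push[x=east]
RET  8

CALL move[dir=east]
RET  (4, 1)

CALL sense[dir=east]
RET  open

CALL push[x=east]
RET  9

CALL move[dir=east]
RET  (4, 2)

CALL sense[dir=east]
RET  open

CALL push[x=east]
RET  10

CALL move[dir=east]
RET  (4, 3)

CALL sense[dir=east]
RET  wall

CALL sense[dir=north]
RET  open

CALL push[x=north]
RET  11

CALL move[dir=north]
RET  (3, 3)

CALL sense[dir=east]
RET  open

CALL push[x=east]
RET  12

CALL move[dir=east]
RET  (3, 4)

CALL sense[dir=east]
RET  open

CALL push[x=east]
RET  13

CALL move[dir=east]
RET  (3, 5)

CALL sense[dir=east]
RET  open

CALL push[x=east]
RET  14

CALL move[dir=east]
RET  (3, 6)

CALL sense[dir=south]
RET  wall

CALL sense[dir=north]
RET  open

CALL push[x=north]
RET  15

CALL move[dir=north]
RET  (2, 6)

CALL sense[dir=west]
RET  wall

CALL sense[dir=north]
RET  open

CALL push[x=north]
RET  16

CALL move[dir=north]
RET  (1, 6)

CALL sense[dir=west]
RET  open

CALL push[x=west]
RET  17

CALL move[dir=west]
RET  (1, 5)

CALL sense[dir=west]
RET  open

CALL push[x=west]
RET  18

CALL move[dir=west]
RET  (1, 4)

CALL sense[dir=west]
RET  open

CALL push[x=west]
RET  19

CALL move[dir=west]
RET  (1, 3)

CALL sense[dir=west]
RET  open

CALL push[x=west]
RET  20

CALL move[dir=west]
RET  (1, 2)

CALL sense[dir=west]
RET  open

CALL push[x=west]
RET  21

CALL move[dir=west]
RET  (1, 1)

CALL sense[dir=west]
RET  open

CALL push[x=west]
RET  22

CALL move[dir=west]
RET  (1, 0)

CALL sense[dir=south]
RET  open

CALL push[x=south]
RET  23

CALL move[dir=south]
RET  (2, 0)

CALL sense[dir=east]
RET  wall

CALL sense[dir=south]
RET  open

CALL push[x=south]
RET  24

CALL move[dir=south]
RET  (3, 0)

CALL sense[dir=east]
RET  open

CALL push[x=east]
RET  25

CALL move[dir=east]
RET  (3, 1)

CALL sense[dir=east]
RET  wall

CALL pop[]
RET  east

CALL move[dir=west]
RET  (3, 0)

CALL pop[]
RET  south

CALL move[dir=north]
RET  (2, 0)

CALL pop[]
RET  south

CALL move[dir=north]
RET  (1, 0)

CALL sense[dir=north]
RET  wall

CALL pop[]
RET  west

CALL move[dir=east]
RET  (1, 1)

CALL sense[dir=north]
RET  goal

CALL move[dir=north]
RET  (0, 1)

Answer: (0, 1)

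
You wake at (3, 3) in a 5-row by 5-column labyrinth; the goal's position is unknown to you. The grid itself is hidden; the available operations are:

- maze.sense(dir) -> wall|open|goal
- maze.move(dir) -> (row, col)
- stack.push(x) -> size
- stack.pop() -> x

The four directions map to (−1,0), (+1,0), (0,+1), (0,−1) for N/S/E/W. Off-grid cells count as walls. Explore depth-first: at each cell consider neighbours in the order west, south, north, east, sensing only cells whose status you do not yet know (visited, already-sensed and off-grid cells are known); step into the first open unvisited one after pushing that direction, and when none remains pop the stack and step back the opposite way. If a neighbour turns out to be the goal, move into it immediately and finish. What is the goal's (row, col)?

Then maze.sense with dir=west, and see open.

I try stack.push with x=west, → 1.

Using maze.move with dir=west, and get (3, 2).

Invoking maze.sense with dir=west, yielding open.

Now I run stack.push with x=west, giving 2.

Calling maze.move with dir=west, : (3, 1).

I run maze.sense with dir=west, and see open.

I run stack.push with x=west, → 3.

I try maze.move with dir=west, → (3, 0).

Invoking maze.sense with dir=south, yielding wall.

Invoking maze.sense with dir=north, giving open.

Now I run stack.push with x=north, and see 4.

Next I call maze.move with dir=north, giving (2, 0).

I use maze.sense with dir=north, and get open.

I use stack.push with x=north, and get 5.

I try maze.move with dir=north, giving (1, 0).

Next I call maze.sense with dir=north, giving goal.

Next I call maze.move with dir=north, which returns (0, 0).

Answer: (0, 0)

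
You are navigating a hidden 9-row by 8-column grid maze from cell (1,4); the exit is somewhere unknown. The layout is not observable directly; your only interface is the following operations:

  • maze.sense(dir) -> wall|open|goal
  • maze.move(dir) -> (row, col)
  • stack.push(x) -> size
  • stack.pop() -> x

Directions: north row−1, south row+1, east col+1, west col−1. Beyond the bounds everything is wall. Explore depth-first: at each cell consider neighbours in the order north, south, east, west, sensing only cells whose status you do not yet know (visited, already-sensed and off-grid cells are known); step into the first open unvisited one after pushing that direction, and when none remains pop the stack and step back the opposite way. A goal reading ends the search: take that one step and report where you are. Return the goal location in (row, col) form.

Act: maze.sense[dir=north]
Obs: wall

Act: maze.sense[dir=south]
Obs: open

Act: stack.push[x=south]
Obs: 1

Act: maze.move[dir=south]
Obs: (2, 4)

Act: maze.sense[dir=south]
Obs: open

Act: stack.push[x=south]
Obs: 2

Act: maze.move[dir=south]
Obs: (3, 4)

Act: maze.sense[dir=south]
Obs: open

Act: stack.push[x=south]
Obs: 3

Act: maze.move[dir=south]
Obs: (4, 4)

Act: maze.sense[dir=south]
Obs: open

Act: stack.push[x=south]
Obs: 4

Act: maze.move[dir=south]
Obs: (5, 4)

Act: maze.sense[dir=south]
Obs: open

Act: stack.push[x=south]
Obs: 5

Act: maze.move[dir=south]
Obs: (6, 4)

Act: maze.sense[dir=south]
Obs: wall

Act: maze.sense[dir=east]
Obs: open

Act: stack.push[x=east]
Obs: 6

Act: maze.move[dir=east]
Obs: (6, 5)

Act: maze.sense[dir=north]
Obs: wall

Act: maze.sense[dir=south]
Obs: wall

Act: maze.sense[dir=east]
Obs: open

Act: stack.push[x=east]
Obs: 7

Act: maze.move[dir=east]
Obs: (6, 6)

Act: maze.sense[dir=north]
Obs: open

Act: stack.push[x=north]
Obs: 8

Act: maze.move[dir=north]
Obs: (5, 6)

Act: maze.sense[dir=north]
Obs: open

Act: stack.push[x=north]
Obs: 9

Act: maze.move[dir=north]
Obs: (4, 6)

Act: maze.sense[dir=north]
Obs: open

Act: stack.push[x=north]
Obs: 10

Act: maze.move[dir=north]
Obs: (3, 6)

Act: maze.sense[dir=north]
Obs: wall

Act: maze.sense[dir=east]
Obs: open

Act: stack.push[x=east]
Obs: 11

Act: maze.move[dir=east]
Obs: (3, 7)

Act: maze.sense[dir=north]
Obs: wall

Act: maze.sense[dir=south]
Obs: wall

Act: stack.pop[]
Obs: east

Act: maze.move[dir=west]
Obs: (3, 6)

Act: maze.sense[dir=west]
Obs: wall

Act: stack.pop[]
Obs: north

Act: maze.move[dir=south]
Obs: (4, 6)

Act: maze.sense[dir=west]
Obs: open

Act: stack.push[x=west]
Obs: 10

Act: maze.move[dir=west]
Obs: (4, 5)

Act: stack.pop[]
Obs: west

Act: maze.move[dir=east]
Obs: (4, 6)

Act: stack.pop[]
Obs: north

Act: maze.move[dir=south]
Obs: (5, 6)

Act: maze.sense[dir=east]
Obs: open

Act: stack.push[x=east]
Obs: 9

Act: maze.move[dir=east]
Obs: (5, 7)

Act: maze.sense[dir=south]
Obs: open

Act: stack.push[x=south]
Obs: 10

Act: maze.move[dir=south]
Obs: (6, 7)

Act: maze.sense[dir=south]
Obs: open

Act: stack.push[x=south]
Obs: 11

Act: maze.move[dir=south]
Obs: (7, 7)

Act: maze.sense[dir=south]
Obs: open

Act: stack.push[x=south]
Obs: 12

Act: maze.move[dir=south]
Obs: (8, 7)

Act: maze.sense[dir=west]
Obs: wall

Act: stack.pop[]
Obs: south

Act: maze.move[dir=north]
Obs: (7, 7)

Act: maze.sense[dir=west]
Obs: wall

Act: stack.pop[]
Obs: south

Act: maze.move[dir=north]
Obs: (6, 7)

Act: stack.pop[]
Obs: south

Act: maze.move[dir=north]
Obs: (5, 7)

Act: stack.pop[]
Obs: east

Act: maze.move[dir=west]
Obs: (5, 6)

Act: stack.pop[]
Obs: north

Act: maze.move[dir=south]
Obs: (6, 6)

Act: stack.pop[]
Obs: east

Act: maze.move[dir=west]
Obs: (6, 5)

Act: stack.pop[]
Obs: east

Act: maze.move[dir=west]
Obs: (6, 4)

Act: maze.sense[dir=west]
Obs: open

Act: stack.push[x=west]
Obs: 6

Act: maze.move[dir=west]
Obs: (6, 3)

Act: maze.sense[dir=north]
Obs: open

Act: stack.push[x=north]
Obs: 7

Act: maze.move[dir=north]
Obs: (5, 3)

Act: maze.sense[dir=north]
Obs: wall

Act: maze.sense[dir=west]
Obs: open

Act: stack.push[x=west]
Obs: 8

Act: maze.move[dir=west]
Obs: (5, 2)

Act: maze.sense[dir=north]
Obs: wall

Act: maze.sense[dir=south]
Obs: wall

Act: maze.sense[dir=west]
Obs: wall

Act: stack.pop[]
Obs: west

Act: maze.move[dir=east]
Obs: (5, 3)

Act: stack.pop[]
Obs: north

Act: maze.move[dir=south]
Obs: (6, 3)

Act: maze.sense[dir=south]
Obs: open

Act: stack.push[x=south]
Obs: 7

Act: maze.move[dir=south]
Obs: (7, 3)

Act: maze.sense[dir=south]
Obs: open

Act: stack.push[x=south]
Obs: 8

Act: maze.move[dir=south]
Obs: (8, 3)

Act: maze.sense[dir=east]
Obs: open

Act: stack.push[x=east]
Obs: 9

Act: maze.move[dir=east]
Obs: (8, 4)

Act: maze.sense[dir=east]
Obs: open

Act: stack.push[x=east]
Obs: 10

Act: maze.move[dir=east]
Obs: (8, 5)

Act: stack.pop[]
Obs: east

Act: maze.move[dir=west]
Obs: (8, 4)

Act: stack.pop[]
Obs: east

Act: maze.move[dir=west]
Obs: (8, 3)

Act: maze.sense[dir=west]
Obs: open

Act: stack.push[x=west]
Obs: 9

Act: maze.move[dir=west]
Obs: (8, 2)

Act: maze.sense[dir=north]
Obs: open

Act: stack.push[x=north]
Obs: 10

Act: maze.move[dir=north]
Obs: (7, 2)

Act: maze.sense[dir=west]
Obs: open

Act: stack.push[x=west]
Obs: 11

Act: maze.move[dir=west]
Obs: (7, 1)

Act: maze.sense[dir=north]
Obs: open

Act: stack.push[x=north]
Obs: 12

Act: maze.move[dir=north]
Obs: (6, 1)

Act: maze.sense[dir=west]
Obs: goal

Act: maze.move[dir=west]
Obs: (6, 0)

Answer: (6, 0)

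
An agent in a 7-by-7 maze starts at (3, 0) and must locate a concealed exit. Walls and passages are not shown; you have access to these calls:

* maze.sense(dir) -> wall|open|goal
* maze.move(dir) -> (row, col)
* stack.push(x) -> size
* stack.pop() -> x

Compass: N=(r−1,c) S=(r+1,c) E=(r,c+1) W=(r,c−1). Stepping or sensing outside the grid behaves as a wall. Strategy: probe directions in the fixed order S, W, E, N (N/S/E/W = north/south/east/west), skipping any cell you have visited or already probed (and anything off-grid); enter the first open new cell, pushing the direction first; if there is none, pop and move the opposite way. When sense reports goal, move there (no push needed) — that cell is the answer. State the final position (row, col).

% maze.sense dir→south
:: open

% stack.push x→south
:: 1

% maze.move dir→south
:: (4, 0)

% maze.sense dir→south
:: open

% stack.push x→south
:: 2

% maze.move dir→south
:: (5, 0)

% maze.sense dir→south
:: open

% stack.push x→south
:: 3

% maze.move dir→south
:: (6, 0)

% maze.sense dir→east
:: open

% stack.push x→east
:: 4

% maze.move dir→east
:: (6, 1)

% maze.sense dir→east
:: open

% stack.push x→east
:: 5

% maze.move dir→east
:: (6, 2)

% maze.sense dir→east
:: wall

% maze.sense dir→north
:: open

% stack.push x→north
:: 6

% maze.move dir→north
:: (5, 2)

% maze.sense dir→west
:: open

% stack.push x→west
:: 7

% maze.move dir→west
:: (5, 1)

% maze.sense dir→north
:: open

% stack.push x→north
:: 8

% maze.move dir→north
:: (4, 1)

% maze.sense dir→east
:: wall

% maze.sense dir→north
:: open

% stack.push x→north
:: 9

% maze.move dir→north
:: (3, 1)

% maze.sense dir→east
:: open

% stack.push x→east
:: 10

% maze.move dir→east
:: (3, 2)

% maze.sense dir→east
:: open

% stack.push x→east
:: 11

% maze.move dir→east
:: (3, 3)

% maze.sense dir→south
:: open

% stack.push x→south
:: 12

% maze.move dir→south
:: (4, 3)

% maze.sense dir→south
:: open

% stack.push x→south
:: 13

% maze.move dir→south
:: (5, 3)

% maze.sense dir→east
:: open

% stack.push x→east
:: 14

% maze.move dir→east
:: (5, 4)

% maze.sense dir→south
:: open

% stack.push x→south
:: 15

% maze.move dir→south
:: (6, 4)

% maze.sense dir→east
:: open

% stack.push x→east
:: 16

% maze.move dir→east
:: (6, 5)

% maze.sense dir→east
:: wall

% maze.sense dir→north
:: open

% stack.push x→north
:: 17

% maze.move dir→north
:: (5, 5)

% maze.sense dir→east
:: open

% stack.push x→east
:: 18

% maze.move dir→east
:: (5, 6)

% maze.sense dir→north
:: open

% stack.push x→north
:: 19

% maze.move dir→north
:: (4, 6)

% maze.sense dir→west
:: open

% stack.push x→west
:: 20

% maze.move dir→west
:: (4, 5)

% maze.sense dir→west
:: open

% stack.push x→west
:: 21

% maze.move dir→west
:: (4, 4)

% maze.sense dir→north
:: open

% stack.push x→north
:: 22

% maze.move dir→north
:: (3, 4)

% maze.sense dir→east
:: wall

% maze.sense dir→north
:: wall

% stack.pop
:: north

% maze.move dir→south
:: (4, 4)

% stack.pop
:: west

% maze.move dir→east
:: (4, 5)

% stack.pop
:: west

% maze.move dir→east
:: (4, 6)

% maze.sense dir→north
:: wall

% stack.pop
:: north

% maze.move dir→south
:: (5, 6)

% stack.pop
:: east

% maze.move dir→west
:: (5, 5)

% stack.pop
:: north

% maze.move dir→south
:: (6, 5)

% stack.pop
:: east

% maze.move dir→west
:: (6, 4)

% stack.pop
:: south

% maze.move dir→north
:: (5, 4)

% stack.pop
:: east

% maze.move dir→west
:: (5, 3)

% stack.pop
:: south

% maze.move dir→north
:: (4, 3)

% stack.pop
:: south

% maze.move dir→north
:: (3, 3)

% maze.sense dir→north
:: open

% stack.push x→north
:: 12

% maze.move dir→north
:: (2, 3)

% maze.sense dir→west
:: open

% stack.push x→west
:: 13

% maze.move dir→west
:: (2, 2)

% maze.sense dir→west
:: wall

% maze.sense dir→north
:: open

% stack.push x→north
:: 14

% maze.move dir→north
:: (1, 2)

% maze.sense dir→west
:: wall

% maze.sense dir→east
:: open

% stack.push x→east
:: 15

% maze.move dir→east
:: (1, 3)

% maze.sense dir→east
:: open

% stack.push x→east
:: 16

% maze.move dir→east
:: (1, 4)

% maze.sense dir→east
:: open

% stack.push x→east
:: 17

% maze.move dir→east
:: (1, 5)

% maze.sense dir→south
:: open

% stack.push x→south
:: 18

% maze.move dir→south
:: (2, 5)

% maze.sense dir→east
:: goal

% maze.move dir→east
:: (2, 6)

Answer: (2, 6)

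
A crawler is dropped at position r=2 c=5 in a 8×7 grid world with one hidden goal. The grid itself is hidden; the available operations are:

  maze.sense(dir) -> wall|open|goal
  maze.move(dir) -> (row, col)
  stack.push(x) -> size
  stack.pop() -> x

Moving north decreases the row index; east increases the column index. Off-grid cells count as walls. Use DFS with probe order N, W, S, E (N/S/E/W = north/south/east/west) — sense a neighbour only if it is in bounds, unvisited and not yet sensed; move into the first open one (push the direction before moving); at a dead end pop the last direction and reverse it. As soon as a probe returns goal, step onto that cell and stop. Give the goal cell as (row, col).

Action: maze.sense[dir: north]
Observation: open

Action: stack.push[x: north]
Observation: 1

Action: maze.move[dir: north]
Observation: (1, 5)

Action: maze.sense[dir: north]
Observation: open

Action: stack.push[x: north]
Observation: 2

Action: maze.move[dir: north]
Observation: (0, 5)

Action: maze.sense[dir: west]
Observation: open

Action: stack.push[x: west]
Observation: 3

Action: maze.move[dir: west]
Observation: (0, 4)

Action: maze.sense[dir: west]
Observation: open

Action: stack.push[x: west]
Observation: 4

Action: maze.move[dir: west]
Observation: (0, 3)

Action: maze.sense[dir: west]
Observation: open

Action: stack.push[x: west]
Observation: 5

Action: maze.move[dir: west]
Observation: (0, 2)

Action: maze.sense[dir: west]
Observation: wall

Action: maze.sense[dir: south]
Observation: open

Action: stack.push[x: south]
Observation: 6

Action: maze.move[dir: south]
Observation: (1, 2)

Action: maze.sense[dir: west]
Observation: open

Action: stack.push[x: west]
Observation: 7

Action: maze.move[dir: west]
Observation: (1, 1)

Action: maze.sense[dir: west]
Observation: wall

Action: maze.sense[dir: south]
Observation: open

Action: stack.push[x: south]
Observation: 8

Action: maze.move[dir: south]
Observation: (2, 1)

Action: maze.sense[dir: west]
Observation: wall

Action: maze.sense[dir: south]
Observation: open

Action: stack.push[x: south]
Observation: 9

Action: maze.move[dir: south]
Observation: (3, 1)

Action: maze.sense[dir: west]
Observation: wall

Action: maze.sense[dir: south]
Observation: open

Action: stack.push[x: south]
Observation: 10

Action: maze.move[dir: south]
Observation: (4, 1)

Action: maze.sense[dir: west]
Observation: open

Action: stack.push[x: west]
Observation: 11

Action: maze.move[dir: west]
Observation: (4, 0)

Action: maze.sense[dir: south]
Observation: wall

Action: stack.pop[]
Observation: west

Action: maze.move[dir: east]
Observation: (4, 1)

Action: maze.sense[dir: south]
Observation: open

Action: stack.push[x: south]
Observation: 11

Action: maze.move[dir: south]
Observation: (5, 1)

Action: maze.sense[dir: south]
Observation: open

Action: stack.push[x: south]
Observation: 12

Action: maze.move[dir: south]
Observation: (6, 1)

Action: maze.sense[dir: west]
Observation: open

Action: stack.push[x: west]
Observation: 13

Action: maze.move[dir: west]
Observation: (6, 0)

Action: maze.sense[dir: south]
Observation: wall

Action: stack.pop[]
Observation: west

Action: maze.move[dir: east]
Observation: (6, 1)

Action: maze.sense[dir: south]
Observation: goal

Action: maze.move[dir: south]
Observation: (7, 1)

Answer: (7, 1)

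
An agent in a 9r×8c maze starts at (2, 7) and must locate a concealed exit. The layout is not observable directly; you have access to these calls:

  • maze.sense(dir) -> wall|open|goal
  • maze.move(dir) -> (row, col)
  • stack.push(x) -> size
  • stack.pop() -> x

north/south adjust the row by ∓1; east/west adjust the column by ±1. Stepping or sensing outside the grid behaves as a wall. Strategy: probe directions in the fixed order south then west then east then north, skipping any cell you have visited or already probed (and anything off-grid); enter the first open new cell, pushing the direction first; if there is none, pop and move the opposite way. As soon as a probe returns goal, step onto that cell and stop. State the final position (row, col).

> maze.sense dir=south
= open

> stack.push x=south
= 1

> maze.move dir=south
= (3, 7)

> maze.sense dir=south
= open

> stack.push x=south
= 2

> maze.move dir=south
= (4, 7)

> maze.sense dir=south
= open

> stack.push x=south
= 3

> maze.move dir=south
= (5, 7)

> maze.sense dir=south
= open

> stack.push x=south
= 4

> maze.move dir=south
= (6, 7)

> maze.sense dir=south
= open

> stack.push x=south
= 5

> maze.move dir=south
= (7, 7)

> maze.sense dir=south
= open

> stack.push x=south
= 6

> maze.move dir=south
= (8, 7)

> maze.sense dir=west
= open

> stack.push x=west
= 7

> maze.move dir=west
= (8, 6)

> maze.sense dir=west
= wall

> maze.sense dir=north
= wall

> stack.pop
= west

> maze.move dir=east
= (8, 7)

> stack.pop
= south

> maze.move dir=north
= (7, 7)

> stack.pop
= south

> maze.move dir=north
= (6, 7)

> maze.sense dir=west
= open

> stack.push x=west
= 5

> maze.move dir=west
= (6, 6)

> maze.sense dir=west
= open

> stack.push x=west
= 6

> maze.move dir=west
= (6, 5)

> maze.sense dir=south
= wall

> maze.sense dir=west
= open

> stack.push x=west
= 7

> maze.move dir=west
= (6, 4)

> maze.sense dir=south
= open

> stack.push x=south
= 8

> maze.move dir=south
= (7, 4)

> maze.sense dir=south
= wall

> maze.sense dir=west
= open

> stack.push x=west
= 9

> maze.move dir=west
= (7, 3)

> maze.sense dir=south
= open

> stack.push x=south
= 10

> maze.move dir=south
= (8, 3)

> maze.sense dir=west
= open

> stack.push x=west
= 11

> maze.move dir=west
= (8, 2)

> maze.sense dir=west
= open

> stack.push x=west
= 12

> maze.move dir=west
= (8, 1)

> maze.sense dir=west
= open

> stack.push x=west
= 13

> maze.move dir=west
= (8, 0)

> maze.sense dir=north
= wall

> stack.pop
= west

> maze.move dir=east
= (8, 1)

> maze.sense dir=north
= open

> stack.push x=north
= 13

> maze.move dir=north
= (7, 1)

> maze.sense dir=east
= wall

> maze.sense dir=north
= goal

> maze.move dir=north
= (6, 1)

Answer: (6, 1)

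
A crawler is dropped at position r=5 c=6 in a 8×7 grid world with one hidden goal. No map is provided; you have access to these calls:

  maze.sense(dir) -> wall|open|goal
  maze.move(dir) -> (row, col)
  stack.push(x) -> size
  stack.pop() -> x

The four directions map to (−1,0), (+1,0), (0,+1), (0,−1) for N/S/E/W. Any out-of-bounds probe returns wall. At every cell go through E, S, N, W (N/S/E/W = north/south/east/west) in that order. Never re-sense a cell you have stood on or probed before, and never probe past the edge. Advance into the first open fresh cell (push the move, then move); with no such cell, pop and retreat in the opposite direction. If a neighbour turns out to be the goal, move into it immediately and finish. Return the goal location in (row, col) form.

>>> maze.sense dir→south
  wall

>>> maze.sense dir→north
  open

>>> stack.push x→north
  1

>>> maze.move dir→north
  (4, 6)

>>> maze.sense dir→north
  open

>>> stack.push x→north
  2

>>> maze.move dir→north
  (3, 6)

>>> maze.sense dir→north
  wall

>>> maze.sense dir→west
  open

>>> stack.push x→west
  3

>>> maze.move dir→west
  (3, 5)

>>> maze.sense dir→south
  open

>>> stack.push x→south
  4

>>> maze.move dir→south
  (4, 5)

>>> maze.sense dir→south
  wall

>>> maze.sense dir→west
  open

>>> stack.push x→west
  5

>>> maze.move dir→west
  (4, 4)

>>> maze.sense dir→south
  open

>>> stack.push x→south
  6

>>> maze.move dir→south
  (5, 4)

>>> maze.sense dir→south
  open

>>> stack.push x→south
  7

>>> maze.move dir→south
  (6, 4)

>>> maze.sense dir→east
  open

>>> stack.push x→east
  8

>>> maze.move dir→east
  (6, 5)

>>> maze.sense dir→south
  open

>>> stack.push x→south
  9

>>> maze.move dir→south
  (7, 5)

>>> maze.sense dir→east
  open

>>> stack.push x→east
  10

>>> maze.move dir→east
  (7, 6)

>>> stack.pop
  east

>>> maze.move dir→west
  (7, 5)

>>> maze.sense dir→west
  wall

>>> stack.pop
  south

>>> maze.move dir→north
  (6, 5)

>>> stack.pop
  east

>>> maze.move dir→west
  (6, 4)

>>> maze.sense dir→west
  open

>>> stack.push x→west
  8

>>> maze.move dir→west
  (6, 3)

>>> maze.sense dir→south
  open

>>> stack.push x→south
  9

>>> maze.move dir→south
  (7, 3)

>>> maze.sense dir→west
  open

>>> stack.push x→west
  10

>>> maze.move dir→west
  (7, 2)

>>> maze.sense dir→north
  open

>>> stack.push x→north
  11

>>> maze.move dir→north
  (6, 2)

>>> maze.sense dir→north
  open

>>> stack.push x→north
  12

>>> maze.move dir→north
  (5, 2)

>>> maze.sense dir→east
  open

>>> stack.push x→east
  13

>>> maze.move dir→east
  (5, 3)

>>> maze.sense dir→north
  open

>>> stack.push x→north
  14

>>> maze.move dir→north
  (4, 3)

>>> maze.sense dir→north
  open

>>> stack.push x→north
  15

>>> maze.move dir→north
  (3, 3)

>>> maze.sense dir→east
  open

>>> stack.push x→east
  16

>>> maze.move dir→east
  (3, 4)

>>> maze.sense dir→north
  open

>>> stack.push x→north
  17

>>> maze.move dir→north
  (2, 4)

>>> maze.sense dir→east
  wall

>>> maze.sense dir→north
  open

>>> stack.push x→north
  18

>>> maze.move dir→north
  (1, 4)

>>> maze.sense dir→east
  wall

>>> maze.sense dir→north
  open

>>> stack.push x→north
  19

>>> maze.move dir→north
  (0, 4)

>>> maze.sense dir→east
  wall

>>> maze.sense dir→west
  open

>>> stack.push x→west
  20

>>> maze.move dir→west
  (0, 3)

>>> maze.sense dir→south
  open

>>> stack.push x→south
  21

>>> maze.move dir→south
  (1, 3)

>>> maze.sense dir→south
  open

>>> stack.push x→south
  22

>>> maze.move dir→south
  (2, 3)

>>> maze.sense dir→west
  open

>>> stack.push x→west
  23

>>> maze.move dir→west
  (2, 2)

>>> maze.sense dir→south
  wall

>>> maze.sense dir→north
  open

>>> stack.push x→north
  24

>>> maze.move dir→north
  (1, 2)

>>> maze.sense dir→north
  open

>>> stack.push x→north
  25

>>> maze.move dir→north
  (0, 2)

>>> maze.sense dir→west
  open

>>> stack.push x→west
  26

>>> maze.move dir→west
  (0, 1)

>>> maze.sense dir→south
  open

>>> stack.push x→south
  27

>>> maze.move dir→south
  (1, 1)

>>> maze.sense dir→south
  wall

>>> maze.sense dir→west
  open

>>> stack.push x→west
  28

>>> maze.move dir→west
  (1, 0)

>>> maze.sense dir→south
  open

>>> stack.push x→south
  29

>>> maze.move dir→south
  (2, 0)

>>> maze.sense dir→south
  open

>>> stack.push x→south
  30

>>> maze.move dir→south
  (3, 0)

>>> maze.sense dir→east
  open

>>> stack.push x→east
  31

>>> maze.move dir→east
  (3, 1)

>>> maze.sense dir→south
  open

>>> stack.push x→south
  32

>>> maze.move dir→south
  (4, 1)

>>> maze.sense dir→east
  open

>>> stack.push x→east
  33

>>> maze.move dir→east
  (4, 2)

>>> stack.pop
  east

>>> maze.move dir→west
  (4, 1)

>>> maze.sense dir→south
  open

>>> stack.push x→south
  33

>>> maze.move dir→south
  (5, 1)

>>> maze.sense dir→south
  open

>>> stack.push x→south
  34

>>> maze.move dir→south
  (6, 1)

>>> maze.sense dir→south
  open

>>> stack.push x→south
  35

>>> maze.move dir→south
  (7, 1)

>>> maze.sense dir→west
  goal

>>> maze.move dir→west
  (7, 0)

Answer: (7, 0)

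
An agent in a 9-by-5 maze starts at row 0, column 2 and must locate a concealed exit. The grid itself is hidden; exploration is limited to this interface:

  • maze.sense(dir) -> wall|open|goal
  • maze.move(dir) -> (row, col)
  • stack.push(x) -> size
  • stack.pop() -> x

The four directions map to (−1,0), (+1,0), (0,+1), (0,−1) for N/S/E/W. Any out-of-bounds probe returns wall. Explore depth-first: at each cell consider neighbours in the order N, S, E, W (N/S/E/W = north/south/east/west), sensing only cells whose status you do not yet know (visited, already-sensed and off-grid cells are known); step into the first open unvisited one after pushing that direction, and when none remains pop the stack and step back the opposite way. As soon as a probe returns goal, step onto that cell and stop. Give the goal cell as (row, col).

[in] maze.sense dir→south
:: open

[in] stack.push x→south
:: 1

[in] maze.move dir→south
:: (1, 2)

[in] maze.sense dir→south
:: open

[in] stack.push x→south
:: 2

[in] maze.move dir→south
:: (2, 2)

[in] maze.sense dir→south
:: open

[in] stack.push x→south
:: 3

[in] maze.move dir→south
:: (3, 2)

[in] maze.sense dir→south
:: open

[in] stack.push x→south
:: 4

[in] maze.move dir→south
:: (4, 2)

[in] maze.sense dir→south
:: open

[in] stack.push x→south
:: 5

[in] maze.move dir→south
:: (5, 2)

[in] maze.sense dir→south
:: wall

[in] maze.sense dir→east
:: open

[in] stack.push x→east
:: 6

[in] maze.move dir→east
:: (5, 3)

[in] maze.sense dir→north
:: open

[in] stack.push x→north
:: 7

[in] maze.move dir→north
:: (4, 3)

[in] maze.sense dir→north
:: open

[in] stack.push x→north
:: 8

[in] maze.move dir→north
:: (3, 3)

[in] maze.sense dir→north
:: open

[in] stack.push x→north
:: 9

[in] maze.move dir→north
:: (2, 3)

[in] maze.sense dir→north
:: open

[in] stack.push x→north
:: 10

[in] maze.move dir→north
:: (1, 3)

[in] maze.sense dir→north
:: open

[in] stack.push x→north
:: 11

[in] maze.move dir→north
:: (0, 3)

[in] maze.sense dir→east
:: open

[in] stack.push x→east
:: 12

[in] maze.move dir→east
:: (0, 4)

[in] maze.sense dir→south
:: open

[in] stack.push x→south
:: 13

[in] maze.move dir→south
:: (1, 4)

[in] maze.sense dir→south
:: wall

[in] stack.pop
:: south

[in] maze.move dir→north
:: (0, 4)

[in] stack.pop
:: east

[in] maze.move dir→west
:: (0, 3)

[in] stack.pop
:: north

[in] maze.move dir→south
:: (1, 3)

[in] stack.pop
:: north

[in] maze.move dir→south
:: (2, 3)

[in] stack.pop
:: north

[in] maze.move dir→south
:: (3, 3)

[in] maze.sense dir→east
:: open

[in] stack.push x→east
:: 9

[in] maze.move dir→east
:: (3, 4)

[in] maze.sense dir→south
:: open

[in] stack.push x→south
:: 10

[in] maze.move dir→south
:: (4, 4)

[in] maze.sense dir→south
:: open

[in] stack.push x→south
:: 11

[in] maze.move dir→south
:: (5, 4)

[in] maze.sense dir→south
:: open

[in] stack.push x→south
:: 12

[in] maze.move dir→south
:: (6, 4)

[in] maze.sense dir→south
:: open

[in] stack.push x→south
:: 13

[in] maze.move dir→south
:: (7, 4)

[in] maze.sense dir→south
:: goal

[in] maze.move dir→south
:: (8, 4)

Answer: (8, 4)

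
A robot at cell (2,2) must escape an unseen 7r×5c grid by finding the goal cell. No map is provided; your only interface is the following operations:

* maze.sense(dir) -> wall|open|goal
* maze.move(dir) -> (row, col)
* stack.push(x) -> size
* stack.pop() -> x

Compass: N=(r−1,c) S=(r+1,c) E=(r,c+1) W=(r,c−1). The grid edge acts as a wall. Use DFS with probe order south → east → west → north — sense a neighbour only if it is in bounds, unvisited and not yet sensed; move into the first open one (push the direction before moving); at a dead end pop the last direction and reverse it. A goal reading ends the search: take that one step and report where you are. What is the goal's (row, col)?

# 1. maze.sense(dir→south) ~> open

# 2. stack.push(x→south) ~> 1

# 3. maze.move(dir→south) ~> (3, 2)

# 4. maze.sense(dir→south) ~> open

# 5. stack.push(x→south) ~> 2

# 6. maze.move(dir→south) ~> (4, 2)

# 7. maze.sense(dir→south) ~> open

# 8. stack.push(x→south) ~> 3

# 9. maze.move(dir→south) ~> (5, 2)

# 10. maze.sense(dir→south) ~> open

# 11. stack.push(x→south) ~> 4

# 12. maze.move(dir→south) ~> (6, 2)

# 13. maze.sense(dir→east) ~> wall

# 14. maze.sense(dir→west) ~> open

# 15. stack.push(x→west) ~> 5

# 16. maze.move(dir→west) ~> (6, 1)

# 17. maze.sense(dir→west) ~> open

# 18. stack.push(x→west) ~> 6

# 19. maze.move(dir→west) ~> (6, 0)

# 20. maze.sense(dir→north) ~> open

# 21. stack.push(x→north) ~> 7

# 22. maze.move(dir→north) ~> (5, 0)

# 23. maze.sense(dir→east) ~> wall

# 24. maze.sense(dir→north) ~> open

# 25. stack.push(x→north) ~> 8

# 26. maze.move(dir→north) ~> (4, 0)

# 27. maze.sense(dir→east) ~> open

# 28. stack.push(x→east) ~> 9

# 29. maze.move(dir→east) ~> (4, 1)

# 30. maze.sense(dir→north) ~> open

# 31. stack.push(x→north) ~> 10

# 32. maze.move(dir→north) ~> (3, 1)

# 33. maze.sense(dir→west) ~> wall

# 34. maze.sense(dir→north) ~> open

# 35. stack.push(x→north) ~> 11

# 36. maze.move(dir→north) ~> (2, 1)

# 37. maze.sense(dir→west) ~> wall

# 38. maze.sense(dir→north) ~> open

# 39. stack.push(x→north) ~> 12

# 40. maze.move(dir→north) ~> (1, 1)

# 41. maze.sense(dir→east) ~> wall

# 42. maze.sense(dir→west) ~> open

# 43. stack.push(x→west) ~> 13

# 44. maze.move(dir→west) ~> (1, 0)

# 45. maze.sense(dir→north) ~> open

# 46. stack.push(x→north) ~> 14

# 47. maze.move(dir→north) ~> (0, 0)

# 48. maze.sense(dir→east) ~> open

# 49. stack.push(x→east) ~> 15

# 50. maze.move(dir→east) ~> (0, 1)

# 51. maze.sense(dir→east) ~> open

# 52. stack.push(x→east) ~> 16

# 53. maze.move(dir→east) ~> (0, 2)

# 54. maze.sense(dir→east) ~> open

# 55. stack.push(x→east) ~> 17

# 56. maze.move(dir→east) ~> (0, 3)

# 57. maze.sense(dir→south) ~> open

# 58. stack.push(x→south) ~> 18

# 59. maze.move(dir→south) ~> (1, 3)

# 60. maze.sense(dir→south) ~> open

# 61. stack.push(x→south) ~> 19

# 62. maze.move(dir→south) ~> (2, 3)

# 63. maze.sense(dir→south) ~> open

# 64. stack.push(x→south) ~> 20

# 65. maze.move(dir→south) ~> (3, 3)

# 66. maze.sense(dir→south) ~> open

# 67. stack.push(x→south) ~> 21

# 68. maze.move(dir→south) ~> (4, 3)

# 69. maze.sense(dir→south) ~> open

# 70. stack.push(x→south) ~> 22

# 71. maze.move(dir→south) ~> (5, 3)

# 72. maze.sense(dir→east) ~> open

# 73. stack.push(x→east) ~> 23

# 74. maze.move(dir→east) ~> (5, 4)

# 75. maze.sense(dir→south) ~> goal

# 76. maze.move(dir→south) ~> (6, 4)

Answer: (6, 4)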